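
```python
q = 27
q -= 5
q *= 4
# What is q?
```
Trace:
  q=27
  q=22
  q=88

Final answer: 88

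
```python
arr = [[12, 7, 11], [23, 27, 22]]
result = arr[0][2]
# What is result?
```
Trace:
  arr=[[12, 7, 11], [23, 27, 22]]
  arr=[[12, 7, 11], [23, 27, 22]], result=11

Final answer: 11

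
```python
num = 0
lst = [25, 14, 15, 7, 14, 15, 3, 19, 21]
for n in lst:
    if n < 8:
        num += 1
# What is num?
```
Trace:
  num=0
  num=0, n=25
  num=0, n=14
  num=0, n=15
  num=1, n=7
  num=1, n=14
  num=1, n=15
  num=2, n=3
  num=2, n=19
  num=2, n=21

Final answer: 2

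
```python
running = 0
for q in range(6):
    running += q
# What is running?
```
Trace:
  running=0
  running=0, q=0
  running=1, q=1
  running=3, q=2
  running=6, q=3
  running=10, q=4
  running=15, q=5

Final answer: 15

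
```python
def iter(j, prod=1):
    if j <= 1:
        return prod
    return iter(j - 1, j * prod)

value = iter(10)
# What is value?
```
Call trace:
iter(j=10, prod=1)
  iter(j=9, prod=10)
    iter(j=8, prod=90)
      iter(j=7, prod=720)
        iter(j=6, prod=5040)
          iter(j=5, prod=30240)
            iter(j=4, prod=151200)
              iter(j=3, prod=604800)
                iter(j=2, prod=1814400)
                  iter(j=1, prod=3628800)
                  -> return 3628800
                -> return 3628800
              -> return 3628800
            -> return 3628800
          -> return 3628800
        -> return 3628800
      -> return 3628800
    -> return 3628800
  -> return 3628800
-> return 3628800

Final answer: 3628800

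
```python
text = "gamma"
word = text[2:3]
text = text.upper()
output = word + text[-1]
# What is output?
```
Trace:
  text='gamma'
  text='gamma', word='m'
  text='GAMMA', word='m'
  text='GAMMA', word='m', output='mA'

Final answer: 'mA'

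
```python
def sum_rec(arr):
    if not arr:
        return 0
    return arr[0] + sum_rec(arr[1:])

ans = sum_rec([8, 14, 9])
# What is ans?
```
Call trace:
sum_rec(arr=[8, 14, 9])
  sum_rec(arr=[14, 9])
    sum_rec(arr=[9])
      sum_rec(arr=[])
      -> return 0
    -> return 9
  -> return 23
-> return 31

Final answer: 31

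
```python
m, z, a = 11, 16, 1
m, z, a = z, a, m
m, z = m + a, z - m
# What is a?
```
Trace:
  m=11, z=16, a=1
  m=16, z=1, a=11
  m=27, z=-15, a=11

Final answer: 11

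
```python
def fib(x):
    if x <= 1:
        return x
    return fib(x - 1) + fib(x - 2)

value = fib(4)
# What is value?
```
Call trace (a repeated sub-call is expanded the first time; later identical calls just restate its return value):
fib(x=4)
  fib(x=3)
    fib(x=2)
      fib(x=1)
      -> return 1
      fib(x=0)
      -> return 0
    -> return 1
    fib(x=1)
    -> return 1
  -> return 2
  fib(x=2) -> return 1  (same call as traced above)
-> return 3

Final answer: 3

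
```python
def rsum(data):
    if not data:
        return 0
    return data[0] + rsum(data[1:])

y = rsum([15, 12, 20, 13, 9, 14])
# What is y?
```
Call trace:
rsum(data=[15, 12, 20, 13, 9, 14])
  rsum(data=[12, 20, 13, 9, 14])
    rsum(data=[20, 13, 9, 14])
      rsum(data=[13, 9, 14])
        rsum(data=[9, 14])
          rsum(data=[14])
            rsum(data=[])
            -> return 0
          -> return 14
        -> return 23
      -> return 36
    -> return 56
  -> return 68
-> return 83

Final answer: 83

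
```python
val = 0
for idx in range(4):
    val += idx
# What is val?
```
Trace:
  val=0
  val=0, idx=0
  val=1, idx=1
  val=3, idx=2
  val=6, idx=3

Final answer: 6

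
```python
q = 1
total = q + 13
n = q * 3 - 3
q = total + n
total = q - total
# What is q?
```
Trace:
  q=1
  q=1, total=14
  q=1, total=14, n=0
  q=14, total=14, n=0
  q=14, total=0, n=0

Final answer: 14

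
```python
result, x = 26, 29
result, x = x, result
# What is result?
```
Trace:
  result=26, x=29
  result=29, x=26

Final answer: 29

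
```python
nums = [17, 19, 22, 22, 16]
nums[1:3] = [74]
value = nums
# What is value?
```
Trace:
  nums=[17, 19, 22, 22, 16]
  nums=[17, 74, 22, 16]
  nums=[17, 74, 22, 16], value=[17, 74, 22, 16]

Final answer: [17, 74, 22, 16]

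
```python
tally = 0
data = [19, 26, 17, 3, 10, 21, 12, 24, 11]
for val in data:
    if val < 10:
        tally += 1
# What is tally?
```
Trace:
  tally=0
  tally=0, val=19
  tally=0, val=26
  tally=0, val=17
  tally=1, val=3
  tally=1, val=10
  tally=1, val=21
  tally=1, val=12
  tally=1, val=24
  tally=1, val=11

Final answer: 1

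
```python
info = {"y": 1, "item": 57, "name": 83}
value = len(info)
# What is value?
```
Trace:
  info={'y': 1, 'item': 57, 'name': 83}
  info={'y': 1, 'item': 57, 'name': 83}, value=3

Final answer: 3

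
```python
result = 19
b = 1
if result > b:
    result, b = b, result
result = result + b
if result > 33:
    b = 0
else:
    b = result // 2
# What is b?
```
Trace:
  result=19
  result=19, b=1
  result=1, b=19
  result=20, b=19
  result=20, b=10

Final answer: 10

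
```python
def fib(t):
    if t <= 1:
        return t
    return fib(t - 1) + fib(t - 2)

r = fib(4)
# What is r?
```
Call trace (a repeated sub-call is expanded the first time; later identical calls just restate its return value):
fib(t=4)
  fib(t=3)
    fib(t=2)
      fib(t=1)
      -> return 1
      fib(t=0)
      -> return 0
    -> return 1
    fib(t=1)
    -> return 1
  -> return 2
  fib(t=2) -> return 1  (same call as traced above)
-> return 3

Final answer: 3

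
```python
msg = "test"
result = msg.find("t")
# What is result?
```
Trace:
  msg='test'
  msg='test', result=0

Final answer: 0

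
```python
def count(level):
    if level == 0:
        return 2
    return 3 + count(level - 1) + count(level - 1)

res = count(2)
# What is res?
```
Call trace (a repeated sub-call is expanded the first time; later identical calls just restate its return value):
count(level=2)
  count(level=1)
    count(level=0)
    -> return 2
    count(level=0)
    -> return 2
  -> return 7
  count(level=1) -> return 7  (same call as traced above)
-> return 17

Final answer: 17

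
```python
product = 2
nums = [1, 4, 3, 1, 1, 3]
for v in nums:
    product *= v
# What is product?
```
Trace:
  product=2
  product=2, v=1
  product=8, v=4
  product=24, v=3
  product=24, v=1
  product=24, v=1
  product=72, v=3

Final answer: 72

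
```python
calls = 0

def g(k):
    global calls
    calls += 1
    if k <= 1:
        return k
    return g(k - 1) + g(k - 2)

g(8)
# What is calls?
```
Call trace (a repeated sub-call is expanded the first time; later identical calls just restate its return value):
g(k=8)
  g(k=7)
    g(k=6)
      g(k=5)
        g(k=4)
          g(k=3)
            g(k=2)
              g(k=1)
              -> return 1
              g(k=0)
              -> return 0
            -> return 1
            g(k=1)
            -> return 1
          -> return 2
          g(k=2) -> return 1  (same call as traced above)
        -> return 3
        g(k=3) -> return 2  (same call as traced above)
      -> return 5
      g(k=4) -> return 3  (same call as traced above)
    -> return 8
    g(k=5) -> return 5  (same call as traced above)
  -> return 13
  g(k=6) -> return 8  (same call as traced above)
-> return 21

calls is incremented once per call, so count the calls in each subtree. Let C(k) = number of calls made by g(k).
C(0) = C(1) = 1 (base case, no recursion); C(k) = 1 + C(k - 1) + C(k - 2) otherwise.
C(2) = 1 + C(1) + C(0) = 1 + 1 + 1 = 3
C(3) = 1 + C(2) + C(1) = 1 + 3 + 1 = 5
C(4) = 1 + C(3) + C(2) = 1 + 5 + 3 = 9
C(5) = 1 + C(4) + C(3) = 1 + 9 + 5 = 15
C(6) = 1 + C(5) + C(4) = 1 + 15 + 9 = 25
C(7) = 1 + C(6) + C(5) = 1 + 25 + 15 = 41
C(8) = 1 + C(7) + C(6) = 1 + 41 + 25 = 67
calls = C(8) = 67

Final answer: 67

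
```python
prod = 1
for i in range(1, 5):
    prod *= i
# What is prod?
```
Trace:
  prod=1
  prod=1, i=1
  prod=2, i=2
  prod=6, i=3
  prod=24, i=4

Final answer: 24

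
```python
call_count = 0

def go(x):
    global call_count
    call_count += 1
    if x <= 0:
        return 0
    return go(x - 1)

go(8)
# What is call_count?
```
Call trace:
go(x=8)
  go(x=7)
    go(x=6)
      go(x=5)
        go(x=4)
          go(x=3)
            go(x=2)
              go(x=1)
                go(x=0)
                -> return 0
              -> return 0
            -> return 0
          -> return 0
        -> return 0
      -> return 0
    -> return 0
  -> return 0
-> return 0

call_count is incremented once per call. go is entered once for each x = 8, 7, 6, 5, 4, 3, 2, 1, 0 (the x <= 0 call returns without recursing), i.e. 8 + 1 calls.
call_count = 9

Final answer: 9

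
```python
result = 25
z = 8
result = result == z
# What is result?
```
Trace:
  result=25
  result=25, z=8
  result=False, z=8

Final answer: False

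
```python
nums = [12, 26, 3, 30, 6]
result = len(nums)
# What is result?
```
Trace:
  nums=[12, 26, 3, 30, 6]
  nums=[12, 26, 3, 30, 6], result=5

Final answer: 5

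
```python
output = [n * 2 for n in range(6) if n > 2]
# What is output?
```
Trace:
  n=0
  n=1
  n=2
  n=3
  n=4
  n=5
  output=[6, 8, 10]

Final answer: [6, 8, 10]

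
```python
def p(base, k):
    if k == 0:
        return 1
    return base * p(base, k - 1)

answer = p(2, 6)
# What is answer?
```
Call trace:
p(base=2, k=6)
  p(base=2, k=5)
    p(base=2, k=4)
      p(base=2, k=3)
        p(base=2, k=2)
          p(base=2, k=1)
            p(base=2, k=0)
            -> return 1
          -> return 2
        -> return 4
      -> return 8
    -> return 16
  -> return 32
-> return 64

Final answer: 64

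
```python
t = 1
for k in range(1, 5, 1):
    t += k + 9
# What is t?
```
Trace:
  t=1
  t=11, k=1
  t=22, k=2
  t=34, k=3
  t=47, k=4

Final answer: 47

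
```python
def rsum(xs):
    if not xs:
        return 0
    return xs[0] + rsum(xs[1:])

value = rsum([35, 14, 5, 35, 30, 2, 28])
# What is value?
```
Call trace:
rsum(xs=[35, 14, 5, 35, 30, 2, 28])
  rsum(xs=[14, 5, 35, 30, 2, 28])
    rsum(xs=[5, 35, 30, 2, 28])
      rsum(xs=[35, 30, 2, 28])
        rsum(xs=[30, 2, 28])
          rsum(xs=[2, 28])
            rsum(xs=[28])
              rsum(xs=[])
              -> return 0
            -> return 28
          -> return 30
        -> return 60
      -> return 95
    -> return 100
  -> return 114
-> return 149

Final answer: 149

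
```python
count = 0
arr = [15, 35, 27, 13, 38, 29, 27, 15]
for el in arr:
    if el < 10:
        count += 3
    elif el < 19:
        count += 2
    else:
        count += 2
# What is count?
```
Trace:
  count=0
  count=2, el=15
  count=4, el=35
  count=6, el=27
  count=8, el=13
  count=10, el=38
  count=12, el=29
  count=14, el=27
  count=16, el=15

Final answer: 16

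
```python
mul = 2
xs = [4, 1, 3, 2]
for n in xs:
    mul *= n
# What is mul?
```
Trace:
  mul=2
  mul=8, n=4
  mul=8, n=1
  mul=24, n=3
  mul=48, n=2

Final answer: 48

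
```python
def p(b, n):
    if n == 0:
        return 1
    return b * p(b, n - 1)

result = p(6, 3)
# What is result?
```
Call trace:
p(b=6, n=3)
  p(b=6, n=2)
    p(b=6, n=1)
      p(b=6, n=0)
      -> return 1
    -> return 6
  -> return 36
-> return 216

Final answer: 216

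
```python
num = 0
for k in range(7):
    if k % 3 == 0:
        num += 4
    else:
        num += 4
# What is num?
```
Trace:
  num=0
  num=4, k=0
  num=8, k=1
  num=12, k=2
  num=16, k=3
  num=20, k=4
  num=24, k=5
  num=28, k=6

Final answer: 28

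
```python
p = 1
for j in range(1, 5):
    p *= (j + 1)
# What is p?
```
Trace:
  p=1
  p=2, j=1
  p=6, j=2
  p=24, j=3
  p=120, j=4

Final answer: 120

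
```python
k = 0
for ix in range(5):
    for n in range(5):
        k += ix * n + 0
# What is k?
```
Trace:
  k=0
  k=0, ix=0, n=0
  k=0, ix=0, n=1
  k=0, ix=0, n=2
  k=0, ix=0, n=3
  k=0, ix=0, n=4
  k=0, ix=1, n=0
  k=1, ix=1, n=1
  k=3, ix=1, n=2
  k=6, ix=1, n=3
  k=10, ix=1, n=4
  k=10, ix=2, n=0
  k=12, ix=2, n=1
  k=16, ix=2, n=2
  k=22, ix=2, n=3
  k=30, ix=2, n=4
  k=30, ix=3, n=0
  k=33, ix=3, n=1
  k=39, ix=3, n=2
  k=48, ix=3, n=3
  k=60, ix=3, n=4
  k=60, ix=4, n=0
  k=64, ix=4, n=1
  k=72, ix=4, n=2
  k=84, ix=4, n=3
  k=100, ix=4, n=4

Final answer: 100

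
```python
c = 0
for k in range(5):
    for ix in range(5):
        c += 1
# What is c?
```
Trace:
  c=0
  c=1, k=0, ix=0
  c=2, k=0, ix=1
  c=3, k=0, ix=2
  c=4, k=0, ix=3
  c=5, k=0, ix=4
  c=6, k=1, ix=0
  c=7, k=1, ix=1
  c=8, k=1, ix=2
  c=9, k=1, ix=3
  c=10, k=1, ix=4
  c=11, k=2, ix=0
  c=12, k=2, ix=1
  c=13, k=2, ix=2
  c=14, k=2, ix=3
  c=15, k=2, ix=4
  c=16, k=3, ix=0
  c=17, k=3, ix=1
  c=18, k=3, ix=2
  c=19, k=3, ix=3
  c=20, k=3, ix=4
  c=21, k=4, ix=0
  c=22, k=4, ix=1
  c=23, k=4, ix=2
  c=24, k=4, ix=3
  c=25, k=4, ix=4

Final answer: 25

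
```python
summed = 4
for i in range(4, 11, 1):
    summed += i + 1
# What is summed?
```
Trace:
  summed=4
  summed=9, i=4
  summed=15, i=5
  summed=22, i=6
  summed=30, i=7
  summed=39, i=8
  summed=49, i=9
  summed=60, i=10

Final answer: 60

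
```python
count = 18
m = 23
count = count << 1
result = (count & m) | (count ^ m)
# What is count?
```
Trace:
  count=18
  count=18, m=23
  count=36, m=23
  count=36, m=23, result=55

Final answer: 36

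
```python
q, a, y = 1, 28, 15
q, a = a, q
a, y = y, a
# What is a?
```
Trace:
  q=1, a=28, y=15
  q=28, a=1, y=15
  q=28, a=15, y=1

Final answer: 15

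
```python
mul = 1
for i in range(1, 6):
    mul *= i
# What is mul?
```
Trace:
  mul=1
  mul=1, i=1
  mul=2, i=2
  mul=6, i=3
  mul=24, i=4
  mul=120, i=5

Final answer: 120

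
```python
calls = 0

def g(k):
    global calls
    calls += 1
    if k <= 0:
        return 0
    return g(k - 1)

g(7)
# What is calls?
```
Call trace:
g(k=7)
  g(k=6)
    g(k=5)
      g(k=4)
        g(k=3)
          g(k=2)
            g(k=1)
              g(k=0)
              -> return 0
            -> return 0
          -> return 0
        -> return 0
      -> return 0
    -> return 0
  -> return 0
-> return 0

calls is incremented once per call. g is entered once for each k = 7, 6, 5, 4, 3, 2, 1, 0 (the k <= 0 call returns without recursing), i.e. 7 + 1 calls.
calls = 8

Final answer: 8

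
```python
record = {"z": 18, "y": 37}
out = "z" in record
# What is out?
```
Trace:
  record={'z': 18, 'y': 37}
  record={'z': 18, 'y': 37}, out=True

Final answer: True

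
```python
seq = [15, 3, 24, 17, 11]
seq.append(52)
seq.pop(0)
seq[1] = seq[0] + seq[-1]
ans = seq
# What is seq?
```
Trace:
  seq=[15, 3, 24, 17, 11]
  seq=[15, 3, 24, 17, 11, 52]
  seq=[3, 24, 17, 11, 52]
  seq=[3, 55, 17, 11, 52]
  seq=[3, 55, 17, 11, 52], ans=[3, 55, 17, 11, 52]

Final answer: [3, 55, 17, 11, 52]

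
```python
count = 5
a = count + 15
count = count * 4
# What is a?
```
Trace:
  count=5
  count=5, a=20
  count=20, a=20

Final answer: 20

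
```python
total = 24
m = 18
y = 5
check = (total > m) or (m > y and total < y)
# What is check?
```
Trace:
  total=24
  total=24, m=18
  total=24, m=18, y=5
  total=24, m=18, y=5, check=True

Final answer: True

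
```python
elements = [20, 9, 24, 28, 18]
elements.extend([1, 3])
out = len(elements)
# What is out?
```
Trace:
  elements=[20, 9, 24, 28, 18]
  elements=[20, 9, 24, 28, 18, 1, 3]
  elements=[20, 9, 24, 28, 18, 1, 3], out=7

Final answer: 7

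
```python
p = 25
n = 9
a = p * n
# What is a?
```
Trace:
  p=25
  p=25, n=9
  p=25, n=9, a=225

Final answer: 225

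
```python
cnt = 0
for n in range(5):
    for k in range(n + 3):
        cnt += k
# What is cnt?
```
Trace:
  cnt=0
  cnt=0, n=0, k=0
  cnt=1, n=0, k=1
  cnt=3, n=0, k=2
  cnt=3, n=1, k=0
  cnt=4, n=1, k=1
  cnt=6, n=1, k=2
  cnt=9, n=1, k=3
  cnt=9, n=2, k=0
  cnt=10, n=2, k=1
  cnt=12, n=2, k=2
  cnt=15, n=2, k=3
  cnt=19, n=2, k=4
  cnt=19, n=3, k=0
  cnt=20, n=3, k=1
  cnt=22, n=3, k=2
  cnt=25, n=3, k=3
  cnt=29, n=3, k=4
  cnt=34, n=3, k=5
  cnt=34, n=4, k=0
  cnt=35, n=4, k=1
  cnt=37, n=4, k=2
  cnt=40, n=4, k=3
  cnt=44, n=4, k=4
  cnt=49, n=4, k=5
  cnt=55, n=4, k=6

Final answer: 55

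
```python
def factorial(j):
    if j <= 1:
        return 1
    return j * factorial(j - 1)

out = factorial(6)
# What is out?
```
Call trace:
factorial(j=6)
  factorial(j=5)
    factorial(j=4)
      factorial(j=3)
        factorial(j=2)
          factorial(j=1)
          -> return 1
        -> return 2
      -> return 6
    -> return 24
  -> return 120
-> return 720

Final answer: 720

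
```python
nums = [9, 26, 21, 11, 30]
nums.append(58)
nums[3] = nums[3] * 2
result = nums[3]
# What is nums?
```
Trace:
  nums=[9, 26, 21, 11, 30]
  nums=[9, 26, 21, 11, 30, 58]
  nums=[9, 26, 21, 22, 30, 58]
  nums=[9, 26, 21, 22, 30, 58], result=22

Final answer: [9, 26, 21, 22, 30, 58]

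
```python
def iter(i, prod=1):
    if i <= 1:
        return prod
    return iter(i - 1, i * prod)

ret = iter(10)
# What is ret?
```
Call trace:
iter(i=10, prod=1)
  iter(i=9, prod=10)
    iter(i=8, prod=90)
      iter(i=7, prod=720)
        iter(i=6, prod=5040)
          iter(i=5, prod=30240)
            iter(i=4, prod=151200)
              iter(i=3, prod=604800)
                iter(i=2, prod=1814400)
                  iter(i=1, prod=3628800)
                  -> return 3628800
                -> return 3628800
              -> return 3628800
            -> return 3628800
          -> return 3628800
        -> return 3628800
      -> return 3628800
    -> return 3628800
  -> return 3628800
-> return 3628800

Final answer: 3628800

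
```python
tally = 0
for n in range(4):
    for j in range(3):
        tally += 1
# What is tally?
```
Trace:
  tally=0
  tally=1, n=0, j=0
  tally=2, n=0, j=1
  tally=3, n=0, j=2
  tally=4, n=1, j=0
  tally=5, n=1, j=1
  tally=6, n=1, j=2
  tally=7, n=2, j=0
  tally=8, n=2, j=1
  tally=9, n=2, j=2
  tally=10, n=3, j=0
  tally=11, n=3, j=1
  tally=12, n=3, j=2

Final answer: 12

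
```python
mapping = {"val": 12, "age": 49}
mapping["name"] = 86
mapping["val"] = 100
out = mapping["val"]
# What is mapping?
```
Trace:
  mapping={'val': 12, 'age': 49}
  mapping={'val': 12, 'age': 49, 'name': 86}
  mapping={'val': 100, 'age': 49, 'name': 86}
  mapping={'val': 100, 'age': 49, 'name': 86}, out=100

Final answer: {'val': 100, 'age': 49, 'name': 86}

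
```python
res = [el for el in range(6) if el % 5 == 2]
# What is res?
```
Trace:
  el=0
  el=1
  el=2
  el=3
  el=4
  el=5
  res=[2]

Final answer: [2]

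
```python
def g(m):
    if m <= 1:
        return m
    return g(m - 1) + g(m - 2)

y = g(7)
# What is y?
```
Call trace (a repeated sub-call is expanded the first time; later identical calls just restate its return value):
g(m=7)
  g(m=6)
    g(m=5)
      g(m=4)
        g(m=3)
          g(m=2)
            g(m=1)
            -> return 1
            g(m=0)
            -> return 0
          -> return 1
          g(m=1)
          -> return 1
        -> return 2
        g(m=2) -> return 1  (same call as traced above)
      -> return 3
      g(m=3) -> return 2  (same call as traced above)
    -> return 5
    g(m=4) -> return 3  (same call as traced above)
  -> return 8
  g(m=5) -> return 5  (same call as traced above)
-> return 13

Final answer: 13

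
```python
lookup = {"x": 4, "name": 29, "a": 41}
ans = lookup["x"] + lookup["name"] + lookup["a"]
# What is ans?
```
Trace:
  lookup={'x': 4, 'name': 29, 'a': 41}
  lookup={'x': 4, 'name': 29, 'a': 41}, ans=74

Final answer: 74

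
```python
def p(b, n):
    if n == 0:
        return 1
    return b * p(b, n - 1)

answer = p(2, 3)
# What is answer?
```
Call trace:
p(b=2, n=3)
  p(b=2, n=2)
    p(b=2, n=1)
      p(b=2, n=0)
      -> return 1
    -> return 2
  -> return 4
-> return 8

Final answer: 8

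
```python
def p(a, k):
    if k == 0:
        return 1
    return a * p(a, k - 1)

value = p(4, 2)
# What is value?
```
Call trace:
p(a=4, k=2)
  p(a=4, k=1)
    p(a=4, k=0)
    -> return 1
  -> return 4
-> return 16

Final answer: 16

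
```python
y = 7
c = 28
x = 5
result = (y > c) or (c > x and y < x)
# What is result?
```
Trace:
  y=7
  y=7, c=28
  y=7, c=28, x=5
  y=7, c=28, x=5, result=False

Final answer: False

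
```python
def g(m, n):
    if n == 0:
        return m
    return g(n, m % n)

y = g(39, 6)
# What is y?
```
Call trace:
g(m=39, n=6)
  g(m=6, n=3)
    g(m=3, n=0)
    -> return 3
  -> return 3
-> return 3

Final answer: 3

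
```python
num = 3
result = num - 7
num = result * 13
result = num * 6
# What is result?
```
Trace:
  num=3
  num=3, result=-4
  num=-52, result=-4
  num=-52, result=-312

Final answer: -312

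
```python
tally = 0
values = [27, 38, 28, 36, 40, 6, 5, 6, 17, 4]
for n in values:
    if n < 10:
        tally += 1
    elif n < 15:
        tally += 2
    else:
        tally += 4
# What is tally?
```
Trace:
  tally=0
  tally=4, n=27
  tally=8, n=38
  tally=12, n=28
  tally=16, n=36
  tally=20, n=40
  tally=21, n=6
  tally=22, n=5
  tally=23, n=6
  tally=27, n=17
  tally=28, n=4

Final answer: 28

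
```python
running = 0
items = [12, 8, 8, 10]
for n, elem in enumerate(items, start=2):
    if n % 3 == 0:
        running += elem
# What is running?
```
Trace:
  running=0
  running=0, n=2, elem=12
  running=8, n=3, elem=8
  running=8, n=4, elem=8
  running=8, n=5, elem=10

Final answer: 8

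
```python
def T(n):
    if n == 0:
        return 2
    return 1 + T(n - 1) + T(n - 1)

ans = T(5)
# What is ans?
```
Call trace (a repeated sub-call is expanded the first time; later identical calls just restate its return value):
T(n=5)
  T(n=4)
    T(n=3)
      T(n=2)
        T(n=1)
          T(n=0)
          -> return 2
          T(n=0)
          -> return 2
        -> return 5
        T(n=1) -> return 5  (same call as traced above)
      -> return 11
      T(n=2) -> return 11  (same call as traced above)
    -> return 23
    T(n=3) -> return 23  (same call as traced above)
  -> return 47
  T(n=4) -> return 47  (same call as traced above)
-> return 95

Final answer: 95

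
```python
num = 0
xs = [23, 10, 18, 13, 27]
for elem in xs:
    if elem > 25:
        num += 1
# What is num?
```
Trace:
  num=0
  num=0, elem=23
  num=0, elem=10
  num=0, elem=18
  num=0, elem=13
  num=1, elem=27

Final answer: 1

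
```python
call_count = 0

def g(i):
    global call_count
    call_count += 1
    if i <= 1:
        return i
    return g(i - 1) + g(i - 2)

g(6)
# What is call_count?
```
Call trace (a repeated sub-call is expanded the first time; later identical calls just restate its return value):
g(i=6)
  g(i=5)
    g(i=4)
      g(i=3)
        g(i=2)
          g(i=1)
          -> return 1
          g(i=0)
          -> return 0
        -> return 1
        g(i=1)
        -> return 1
      -> return 2
      g(i=2) -> return 1  (same call as traced above)
    -> return 3
    g(i=3) -> return 2  (same call as traced above)
  -> return 5
  g(i=4) -> return 3  (same call as traced above)
-> return 8

call_count is incremented once per call, so count the calls in each subtree. Let C(i) = number of calls made by g(i).
C(0) = C(1) = 1 (base case, no recursion); C(i) = 1 + C(i - 1) + C(i - 2) otherwise.
C(2) = 1 + C(1) + C(0) = 1 + 1 + 1 = 3
C(3) = 1 + C(2) + C(1) = 1 + 3 + 1 = 5
C(4) = 1 + C(3) + C(2) = 1 + 5 + 3 = 9
C(5) = 1 + C(4) + C(3) = 1 + 9 + 5 = 15
C(6) = 1 + C(5) + C(4) = 1 + 15 + 9 = 25
call_count = C(6) = 25

Final answer: 25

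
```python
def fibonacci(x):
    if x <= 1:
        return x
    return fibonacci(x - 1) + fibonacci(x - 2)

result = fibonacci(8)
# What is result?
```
Call trace (a repeated sub-call is expanded the first time; later identical calls just restate its return value):
fibonacci(x=8)
  fibonacci(x=7)
    fibonacci(x=6)
      fibonacci(x=5)
        fibonacci(x=4)
          fibonacci(x=3)
            fibonacci(x=2)
              fibonacci(x=1)
              -> return 1
              fibonacci(x=0)
              -> return 0
            -> return 1
            fibonacci(x=1)
            -> return 1
          -> return 2
          fibonacci(x=2) -> return 1  (same call as traced above)
        -> return 3
        fibonacci(x=3) -> return 2  (same call as traced above)
      -> return 5
      fibonacci(x=4) -> return 3  (same call as traced above)
    -> return 8
    fibonacci(x=5) -> return 5  (same call as traced above)
  -> return 13
  fibonacci(x=6) -> return 8  (same call as traced above)
-> return 21

Final answer: 21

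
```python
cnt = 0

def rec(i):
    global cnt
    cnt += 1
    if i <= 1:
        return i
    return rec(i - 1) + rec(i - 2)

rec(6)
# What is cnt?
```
Call trace (a repeated sub-call is expanded the first time; later identical calls just restate its return value):
rec(i=6)
  rec(i=5)
    rec(i=4)
      rec(i=3)
        rec(i=2)
          rec(i=1)
          -> return 1
          rec(i=0)
          -> return 0
        -> return 1
        rec(i=1)
        -> return 1
      -> return 2
      rec(i=2) -> return 1  (same call as traced above)
    -> return 3
    rec(i=3) -> return 2  (same call as traced above)
  -> return 5
  rec(i=4) -> return 3  (same call as traced above)
-> return 8

cnt is incremented once per call, so count the calls in each subtree. Let C(i) = number of calls made by rec(i).
C(0) = C(1) = 1 (base case, no recursion); C(i) = 1 + C(i - 1) + C(i - 2) otherwise.
C(2) = 1 + C(1) + C(0) = 1 + 1 + 1 = 3
C(3) = 1 + C(2) + C(1) = 1 + 3 + 1 = 5
C(4) = 1 + C(3) + C(2) = 1 + 5 + 3 = 9
C(5) = 1 + C(4) + C(3) = 1 + 9 + 5 = 15
C(6) = 1 + C(5) + C(4) = 1 + 15 + 9 = 25
cnt = C(6) = 25

Final answer: 25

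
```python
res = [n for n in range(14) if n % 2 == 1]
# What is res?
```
Trace:
  n=0
  n=1
  n=2
  n=3
  n=4
  n=5
  n=6
  n=7
  n=8
  n=9
  n=10
  n=11
  n=12
  n=13
  res=[1, 3, 5, 7, 9, 11, 13]

Final answer: [1, 3, 5, 7, 9, 11, 13]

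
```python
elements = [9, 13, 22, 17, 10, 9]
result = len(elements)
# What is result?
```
Trace:
  elements=[9, 13, 22, 17, 10, 9]
  elements=[9, 13, 22, 17, 10, 9], result=6

Final answer: 6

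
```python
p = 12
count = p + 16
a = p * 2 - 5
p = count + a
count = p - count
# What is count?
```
Trace:
  p=12
  p=12, count=28
  p=12, count=28, a=19
  p=47, count=28, a=19
  p=47, count=19, a=19

Final answer: 19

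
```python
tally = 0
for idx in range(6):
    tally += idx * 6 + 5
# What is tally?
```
Trace:
  tally=0
  tally=5, idx=0
  tally=16, idx=1
  tally=33, idx=2
  tally=56, idx=3
  tally=85, idx=4
  tally=120, idx=5

Final answer: 120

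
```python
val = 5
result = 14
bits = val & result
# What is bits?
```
Trace:
  val=5
  val=5, result=14
  val=5, result=14, bits=4

Final answer: 4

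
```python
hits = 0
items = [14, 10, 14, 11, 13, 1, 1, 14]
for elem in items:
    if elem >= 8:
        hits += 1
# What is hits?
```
Trace:
  hits=0
  hits=1, elem=14
  hits=2, elem=10
  hits=3, elem=14
  hits=4, elem=11
  hits=5, elem=13
  hits=5, elem=1
  hits=5, elem=1
  hits=6, elem=14

Final answer: 6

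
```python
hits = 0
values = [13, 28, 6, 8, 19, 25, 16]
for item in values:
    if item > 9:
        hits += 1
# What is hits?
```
Trace:
  hits=0
  hits=1, item=13
  hits=2, item=28
  hits=2, item=6
  hits=2, item=8
  hits=3, item=19
  hits=4, item=25
  hits=5, item=16

Final answer: 5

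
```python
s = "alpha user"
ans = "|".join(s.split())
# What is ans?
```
Trace:
  s='alpha user'
  s='alpha user', ans='alpha|user'

Final answer: 'alpha|user'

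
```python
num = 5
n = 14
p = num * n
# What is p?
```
Trace:
  num=5
  num=5, n=14
  num=5, n=14, p=70

Final answer: 70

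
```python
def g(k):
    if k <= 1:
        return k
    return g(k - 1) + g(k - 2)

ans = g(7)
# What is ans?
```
Call trace (a repeated sub-call is expanded the first time; later identical calls just restate its return value):
g(k=7)
  g(k=6)
    g(k=5)
      g(k=4)
        g(k=3)
          g(k=2)
            g(k=1)
            -> return 1
            g(k=0)
            -> return 0
          -> return 1
          g(k=1)
          -> return 1
        -> return 2
        g(k=2) -> return 1  (same call as traced above)
      -> return 3
      g(k=3) -> return 2  (same call as traced above)
    -> return 5
    g(k=4) -> return 3  (same call as traced above)
  -> return 8
  g(k=5) -> return 5  (same call as traced above)
-> return 13

Final answer: 13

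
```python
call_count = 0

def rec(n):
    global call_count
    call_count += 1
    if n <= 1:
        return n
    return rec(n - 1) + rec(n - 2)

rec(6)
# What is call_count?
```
Call trace (a repeated sub-call is expanded the first time; later identical calls just restate its return value):
rec(n=6)
  rec(n=5)
    rec(n=4)
      rec(n=3)
        rec(n=2)
          rec(n=1)
          -> return 1
          rec(n=0)
          -> return 0
        -> return 1
        rec(n=1)
        -> return 1
      -> return 2
      rec(n=2) -> return 1  (same call as traced above)
    -> return 3
    rec(n=3) -> return 2  (same call as traced above)
  -> return 5
  rec(n=4) -> return 3  (same call as traced above)
-> return 8

call_count is incremented once per call, so count the calls in each subtree. Let C(n) = number of calls made by rec(n).
C(0) = C(1) = 1 (base case, no recursion); C(n) = 1 + C(n - 1) + C(n - 2) otherwise.
C(2) = 1 + C(1) + C(0) = 1 + 1 + 1 = 3
C(3) = 1 + C(2) + C(1) = 1 + 3 + 1 = 5
C(4) = 1 + C(3) + C(2) = 1 + 5 + 3 = 9
C(5) = 1 + C(4) + C(3) = 1 + 9 + 5 = 15
C(6) = 1 + C(5) + C(4) = 1 + 15 + 9 = 25
call_count = C(6) = 25

Final answer: 25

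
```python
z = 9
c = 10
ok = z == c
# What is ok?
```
Trace:
  z=9
  z=9, c=10
  z=9, c=10, ok=False

Final answer: False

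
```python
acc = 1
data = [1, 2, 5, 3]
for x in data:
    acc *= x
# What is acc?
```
Trace:
  acc=1
  acc=1, x=1
  acc=2, x=2
  acc=10, x=5
  acc=30, x=3

Final answer: 30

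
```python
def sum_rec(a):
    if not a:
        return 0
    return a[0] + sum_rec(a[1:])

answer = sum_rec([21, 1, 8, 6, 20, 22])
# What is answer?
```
Call trace:
sum_rec(a=[21, 1, 8, 6, 20, 22])
  sum_rec(a=[1, 8, 6, 20, 22])
    sum_rec(a=[8, 6, 20, 22])
      sum_rec(a=[6, 20, 22])
        sum_rec(a=[20, 22])
          sum_rec(a=[22])
            sum_rec(a=[])
            -> return 0
          -> return 22
        -> return 42
      -> return 48
    -> return 56
  -> return 57
-> return 78

Final answer: 78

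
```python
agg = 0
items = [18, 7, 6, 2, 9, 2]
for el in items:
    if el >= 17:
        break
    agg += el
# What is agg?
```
Trace:
  agg=0
  agg=0, el=18

Final answer: 0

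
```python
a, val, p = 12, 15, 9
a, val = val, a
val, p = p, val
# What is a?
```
Trace:
  a=12, val=15, p=9
  a=15, val=12, p=9
  a=15, val=9, p=12

Final answer: 15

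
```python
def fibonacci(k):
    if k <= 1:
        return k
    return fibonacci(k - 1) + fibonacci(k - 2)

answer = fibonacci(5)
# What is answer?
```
Call trace (a repeated sub-call is expanded the first time; later identical calls just restate its return value):
fibonacci(k=5)
  fibonacci(k=4)
    fibonacci(k=3)
      fibonacci(k=2)
        fibonacci(k=1)
        -> return 1
        fibonacci(k=0)
        -> return 0
      -> return 1
      fibonacci(k=1)
      -> return 1
    -> return 2
    fibonacci(k=2) -> return 1  (same call as traced above)
  -> return 3
  fibonacci(k=3) -> return 2  (same call as traced above)
-> return 5

Final answer: 5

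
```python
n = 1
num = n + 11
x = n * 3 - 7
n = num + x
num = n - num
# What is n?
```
Trace:
  n=1
  n=1, num=12
  n=1, num=12, x=-4
  n=8, num=12, x=-4
  n=8, num=-4, x=-4

Final answer: 8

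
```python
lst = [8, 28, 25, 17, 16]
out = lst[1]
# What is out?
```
Trace:
  lst=[8, 28, 25, 17, 16]
  lst=[8, 28, 25, 17, 16], out=28

Final answer: 28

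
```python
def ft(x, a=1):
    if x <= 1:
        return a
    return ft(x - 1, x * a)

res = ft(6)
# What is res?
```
Call trace:
ft(x=6, a=1)
  ft(x=5, a=6)
    ft(x=4, a=30)
      ft(x=3, a=120)
        ft(x=2, a=360)
          ft(x=1, a=720)
          -> return 720
        -> return 720
      -> return 720
    -> return 720
  -> return 720
-> return 720

Final answer: 720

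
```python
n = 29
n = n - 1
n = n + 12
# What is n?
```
Trace:
  n=29
  n=28
  n=40

Final answer: 40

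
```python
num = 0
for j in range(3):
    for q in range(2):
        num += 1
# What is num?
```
Trace:
  num=0
  num=1, j=0, q=0
  num=2, j=0, q=1
  num=3, j=1, q=0
  num=4, j=1, q=1
  num=5, j=2, q=0
  num=6, j=2, q=1

Final answer: 6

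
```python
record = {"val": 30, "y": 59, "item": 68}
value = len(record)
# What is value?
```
Trace:
  record={'val': 30, 'y': 59, 'item': 68}
  record={'val': 30, 'y': 59, 'item': 68}, value=3

Final answer: 3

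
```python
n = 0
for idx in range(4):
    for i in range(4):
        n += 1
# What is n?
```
Trace:
  n=0
  n=1, idx=0, i=0
  n=2, idx=0, i=1
  n=3, idx=0, i=2
  n=4, idx=0, i=3
  n=5, idx=1, i=0
  n=6, idx=1, i=1
  n=7, idx=1, i=2
  n=8, idx=1, i=3
  n=9, idx=2, i=0
  n=10, idx=2, i=1
  n=11, idx=2, i=2
  n=12, idx=2, i=3
  n=13, idx=3, i=0
  n=14, idx=3, i=1
  n=15, idx=3, i=2
  n=16, idx=3, i=3

Final answer: 16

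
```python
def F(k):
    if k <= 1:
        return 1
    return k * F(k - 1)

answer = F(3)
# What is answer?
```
Call trace:
F(k=3)
  F(k=2)
    F(k=1)
    -> return 1
  -> return 2
-> return 6

Final answer: 6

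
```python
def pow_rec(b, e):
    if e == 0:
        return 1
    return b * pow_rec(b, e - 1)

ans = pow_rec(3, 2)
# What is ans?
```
Call trace:
pow_rec(b=3, e=2)
  pow_rec(b=3, e=1)
    pow_rec(b=3, e=0)
    -> return 1
  -> return 3
-> return 9

Final answer: 9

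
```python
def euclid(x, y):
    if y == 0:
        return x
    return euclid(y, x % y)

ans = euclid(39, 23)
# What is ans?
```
Call trace:
euclid(x=39, y=23)
  euclid(x=23, y=16)
    euclid(x=16, y=7)
      euclid(x=7, y=2)
        euclid(x=2, y=1)
          euclid(x=1, y=0)
          -> return 1
        -> return 1
      -> return 1
    -> return 1
  -> return 1
-> return 1

Final answer: 1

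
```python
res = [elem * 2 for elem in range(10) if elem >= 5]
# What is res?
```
Trace:
  elem=0
  elem=1
  elem=2
  elem=3
  elem=4
  elem=5
  elem=6
  elem=7
  elem=8
  elem=9
  res=[10, 12, 14, 16, 18]

Final answer: [10, 12, 14, 16, 18]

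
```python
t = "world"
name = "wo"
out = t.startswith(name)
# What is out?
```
Trace:
  t='world'
  t='world', name='wo'
  t='world', name='wo', out=True

Final answer: True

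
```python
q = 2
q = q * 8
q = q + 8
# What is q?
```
Trace:
  q=2
  q=16
  q=24

Final answer: 24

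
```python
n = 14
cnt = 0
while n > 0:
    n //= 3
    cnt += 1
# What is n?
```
Trace:
  n=14
  n=14, cnt=0
  n=4, cnt=1
  n=1, cnt=2
  n=0, cnt=3

Final answer: 0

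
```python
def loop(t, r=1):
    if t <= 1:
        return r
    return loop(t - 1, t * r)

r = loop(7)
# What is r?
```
Call trace:
loop(t=7, r=1)
  loop(t=6, r=7)
    loop(t=5, r=42)
      loop(t=4, r=210)
        loop(t=3, r=840)
          loop(t=2, r=2520)
            loop(t=1, r=5040)
            -> return 5040
          -> return 5040
        -> return 5040
      -> return 5040
    -> return 5040
  -> return 5040
-> return 5040

Final answer: 5040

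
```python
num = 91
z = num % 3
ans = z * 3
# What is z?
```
Trace:
  num=91
  num=91, z=1
  num=91, z=1, ans=3

Final answer: 1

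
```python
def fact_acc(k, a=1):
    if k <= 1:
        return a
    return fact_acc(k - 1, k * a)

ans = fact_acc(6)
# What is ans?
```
Call trace:
fact_acc(k=6, a=1)
  fact_acc(k=5, a=6)
    fact_acc(k=4, a=30)
      fact_acc(k=3, a=120)
        fact_acc(k=2, a=360)
          fact_acc(k=1, a=720)
          -> return 720
        -> return 720
      -> return 720
    -> return 720
  -> return 720
-> return 720

Final answer: 720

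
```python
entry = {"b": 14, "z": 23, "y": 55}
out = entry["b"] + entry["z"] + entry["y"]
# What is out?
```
Trace:
  entry={'b': 14, 'z': 23, 'y': 55}
  entry={'b': 14, 'z': 23, 'y': 55}, out=92

Final answer: 92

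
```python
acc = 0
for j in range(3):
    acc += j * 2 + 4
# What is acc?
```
Trace:
  acc=0
  acc=4, j=0
  acc=10, j=1
  acc=18, j=2

Final answer: 18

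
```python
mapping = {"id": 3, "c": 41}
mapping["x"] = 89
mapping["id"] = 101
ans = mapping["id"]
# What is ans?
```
Trace:
  mapping={'id': 3, 'c': 41}
  mapping={'id': 3, 'c': 41, 'x': 89}
  mapping={'id': 101, 'c': 41, 'x': 89}
  mapping={'id': 101, 'c': 41, 'x': 89}, ans=101

Final answer: 101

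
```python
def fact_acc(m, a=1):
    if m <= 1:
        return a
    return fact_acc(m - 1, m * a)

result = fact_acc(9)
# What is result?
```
Call trace:
fact_acc(m=9, a=1)
  fact_acc(m=8, a=9)
    fact_acc(m=7, a=72)
      fact_acc(m=6, a=504)
        fact_acc(m=5, a=3024)
          fact_acc(m=4, a=15120)
            fact_acc(m=3, a=60480)
              fact_acc(m=2, a=181440)
                fact_acc(m=1, a=362880)
                -> return 362880
              -> return 362880
            -> return 362880
          -> return 362880
        -> return 362880
      -> return 362880
    -> return 362880
  -> return 362880
-> return 362880

Final answer: 362880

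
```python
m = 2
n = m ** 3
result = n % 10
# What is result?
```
Trace:
  m=2
  m=2, n=8
  m=2, n=8, result=8

Final answer: 8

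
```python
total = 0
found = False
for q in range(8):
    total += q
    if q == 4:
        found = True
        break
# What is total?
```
Trace:
  total=0
  total=0, found=False
  total=0, found=False, q=0
  total=1, found=False, q=1
  total=3, found=False, q=2
  total=6, found=False, q=3
  total=10, found=True, q=4

Final answer: 10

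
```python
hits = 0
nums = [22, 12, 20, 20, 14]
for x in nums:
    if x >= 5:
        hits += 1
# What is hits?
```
Trace:
  hits=0
  hits=1, x=22
  hits=2, x=12
  hits=3, x=20
  hits=4, x=20
  hits=5, x=14

Final answer: 5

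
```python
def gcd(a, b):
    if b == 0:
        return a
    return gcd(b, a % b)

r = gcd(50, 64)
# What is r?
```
Call trace:
gcd(a=50, b=64)
  gcd(a=64, b=50)
    gcd(a=50, b=14)
      gcd(a=14, b=8)
        gcd(a=8, b=6)
          gcd(a=6, b=2)
            gcd(a=2, b=0)
            -> return 2
          -> return 2
        -> return 2
      -> return 2
    -> return 2
  -> return 2
-> return 2

Final answer: 2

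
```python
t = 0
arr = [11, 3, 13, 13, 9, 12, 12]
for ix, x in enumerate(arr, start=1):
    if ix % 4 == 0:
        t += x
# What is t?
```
Trace:
  t=0
  t=0, ix=1, x=11
  t=0, ix=2, x=3
  t=0, ix=3, x=13
  t=13, ix=4, x=13
  t=13, ix=5, x=9
  t=13, ix=6, x=12
  t=13, ix=7, x=12

Final answer: 13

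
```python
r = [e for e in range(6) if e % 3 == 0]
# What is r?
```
Trace:
  e=0
  e=1
  e=2
  e=3
  e=4
  e=5
  r=[0, 3]

Final answer: [0, 3]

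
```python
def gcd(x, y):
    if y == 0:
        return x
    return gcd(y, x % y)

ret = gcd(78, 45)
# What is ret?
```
Call trace:
gcd(x=78, y=45)
  gcd(x=45, y=33)
    gcd(x=33, y=12)
      gcd(x=12, y=9)
        gcd(x=9, y=3)
          gcd(x=3, y=0)
          -> return 3
        -> return 3
      -> return 3
    -> return 3
  -> return 3
-> return 3

Final answer: 3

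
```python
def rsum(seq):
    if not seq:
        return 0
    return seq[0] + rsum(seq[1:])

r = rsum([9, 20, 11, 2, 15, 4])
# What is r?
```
Call trace:
rsum(seq=[9, 20, 11, 2, 15, 4])
  rsum(seq=[20, 11, 2, 15, 4])
    rsum(seq=[11, 2, 15, 4])
      rsum(seq=[2, 15, 4])
        rsum(seq=[15, 4])
          rsum(seq=[4])
            rsum(seq=[])
            -> return 0
          -> return 4
        -> return 19
      -> return 21
    -> return 32
  -> return 52
-> return 61

Final answer: 61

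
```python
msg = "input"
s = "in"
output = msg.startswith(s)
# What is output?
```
Trace:
  msg='input'
  msg='input', s='in'
  msg='input', s='in', output=True

Final answer: True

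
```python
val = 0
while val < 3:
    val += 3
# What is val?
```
Trace:
  val=0
  val=3

Final answer: 3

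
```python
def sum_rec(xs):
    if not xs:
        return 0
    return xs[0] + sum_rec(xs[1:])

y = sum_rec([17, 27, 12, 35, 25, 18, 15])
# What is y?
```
Call trace:
sum_rec(xs=[17, 27, 12, 35, 25, 18, 15])
  sum_rec(xs=[27, 12, 35, 25, 18, 15])
    sum_rec(xs=[12, 35, 25, 18, 15])
      sum_rec(xs=[35, 25, 18, 15])
        sum_rec(xs=[25, 18, 15])
          sum_rec(xs=[18, 15])
            sum_rec(xs=[15])
              sum_rec(xs=[])
              -> return 0
            -> return 15
          -> return 33
        -> return 58
      -> return 93
    -> return 105
  -> return 132
-> return 149

Final answer: 149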